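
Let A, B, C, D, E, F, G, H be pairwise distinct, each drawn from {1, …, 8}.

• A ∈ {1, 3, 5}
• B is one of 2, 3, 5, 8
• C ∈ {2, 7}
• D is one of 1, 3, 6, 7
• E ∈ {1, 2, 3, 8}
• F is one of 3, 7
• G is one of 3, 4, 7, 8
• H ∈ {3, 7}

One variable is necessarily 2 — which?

C

The 8 variables together cover exactly {1, 2, 3, 4, 5, 6, 7, 8} — 8 values for 8 variables — and 4 appears only in G's list, so G = 4.
The 7 still-open variables together cover exactly {1, 2, 3, 5, 6, 7, 8} — 7 values for 7 variables — and 6 appears only in D's list, so D = 6.
F and H share exactly the 2 values {3, 7}; by pigeonhole those values go to them, so strike 3, 7 from A, B, C, E.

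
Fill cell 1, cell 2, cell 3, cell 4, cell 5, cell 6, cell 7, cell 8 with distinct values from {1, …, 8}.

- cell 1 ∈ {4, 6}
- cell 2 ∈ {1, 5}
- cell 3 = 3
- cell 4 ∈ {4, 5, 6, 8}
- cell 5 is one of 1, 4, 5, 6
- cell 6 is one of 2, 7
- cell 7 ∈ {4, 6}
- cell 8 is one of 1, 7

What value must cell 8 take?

7

cell 3 has just one choice, so cell 3 = 3.
Among the 7 still-open variables, 2 fits only cell 6 (and all 7 values in {1, 2, 4, 5, 6, 7, 8} must be used), so cell 6 = 2.
Among the 6 still-open variables, 7 fits only cell 8 (and all 6 values in {1, 4, 5, 6, 7, 8} must be used), so cell 8 = 7.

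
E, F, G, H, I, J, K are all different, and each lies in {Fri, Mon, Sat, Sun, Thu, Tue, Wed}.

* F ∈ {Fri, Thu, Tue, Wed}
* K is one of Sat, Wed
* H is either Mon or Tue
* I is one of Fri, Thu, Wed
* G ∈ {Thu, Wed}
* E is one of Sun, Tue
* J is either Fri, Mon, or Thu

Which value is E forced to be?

Sun

The 7 variables together cover exactly {Fri, Mon, Sat, Sun, Thu, Tue, Wed} — 7 values for 7 variables — and Sat appears only in K's list, so K = Sat.
Among the 6 still-open variables, Sun fits only E (and all 6 values in {Fri, Mon, Sun, Thu, Tue, Wed} must be used), so E = Sun.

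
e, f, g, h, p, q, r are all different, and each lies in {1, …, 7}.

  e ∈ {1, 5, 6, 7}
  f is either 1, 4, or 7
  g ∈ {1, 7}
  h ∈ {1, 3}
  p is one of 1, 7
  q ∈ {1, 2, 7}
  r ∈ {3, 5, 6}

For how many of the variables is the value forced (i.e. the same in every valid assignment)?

The 7 variables together cover exactly {1, 2, 3, 4, 5, 6, 7} — 7 values for 7 variables — and 2 appears only in q's list, so q = 2.
The 6 still-open variables together cover exactly {1, 3, 4, 5, 6, 7} — 6 values for 6 variables — and 4 appears only in f's list, so f = 4.
g and p share exactly the 2 values {1, 7}; by pigeonhole those values go to them, so strike 1, 7 from e, h.
h's domain is down to {3}, so h = 3. Eliminate 3 elsewhere: r.
Determined: f=4, h=3, q=2. The other variables each still have more than one consistent value. That makes 3.

3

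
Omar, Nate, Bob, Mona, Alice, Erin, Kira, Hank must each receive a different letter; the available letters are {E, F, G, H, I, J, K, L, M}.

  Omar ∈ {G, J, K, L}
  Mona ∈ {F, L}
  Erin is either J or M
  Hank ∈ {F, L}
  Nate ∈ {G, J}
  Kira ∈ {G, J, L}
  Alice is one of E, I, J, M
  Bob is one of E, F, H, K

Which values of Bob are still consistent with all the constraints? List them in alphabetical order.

Mona and Hank share exactly the 2 values {F, L}; by pigeonhole those values go to them, so strike F, L from Omar, Bob, Kira.
The 2 variables Nate and Kira are confined to {G, J}, which locks those values in; drop them from Omar, Alice, Erin.
That leaves Omar = K. Strike K from Bob.
Erin's domain is down to {M}, so Erin = M. Eliminate M elsewhere: Alice.
No further eliminations apply; Bob can still be any of E, H.

E, H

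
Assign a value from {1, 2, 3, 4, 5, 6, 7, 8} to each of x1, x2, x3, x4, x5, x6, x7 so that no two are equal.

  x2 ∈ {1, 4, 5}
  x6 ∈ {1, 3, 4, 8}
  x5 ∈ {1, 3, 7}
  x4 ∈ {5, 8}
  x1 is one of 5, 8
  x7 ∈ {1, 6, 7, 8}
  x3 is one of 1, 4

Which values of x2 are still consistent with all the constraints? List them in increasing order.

1, 4

The 7 variables together cover exactly {1, 3, 4, 5, 6, 7, 8} — 7 values for 7 variables — and 6 appears only in x7's list, so x7 = 6.
The 6 still-open variables draw from only 6 values {1, 3, 4, 5, 7, 8}, so each is used; only x5 can be 7, hence x5 = 7.
The 5 still-open variables together cover exactly {1, 3, 4, 5, 8} — 5 values for 5 variables — and 3 appears only in x6's list, so x6 = 3.
x1 and x4 between them cover only {5, 8} — a naked pair. Remove those values from x2.
No further eliminations apply; x2 can still be any of 1, 4.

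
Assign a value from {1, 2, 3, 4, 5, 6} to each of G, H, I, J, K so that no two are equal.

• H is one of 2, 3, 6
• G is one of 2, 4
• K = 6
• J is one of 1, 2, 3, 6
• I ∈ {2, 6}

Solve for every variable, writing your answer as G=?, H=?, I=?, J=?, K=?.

K has just one choice, so K = 6. Strike 6 from H, I, J.
That leaves I = 2. Strike 2 from G, H, J.
G's domain is down to {4}, so G = 4.
H has just one choice, so H = 3. Eliminate 3 elsewhere: J.
That leaves J = 1.

G=4, H=3, I=2, J=1, K=6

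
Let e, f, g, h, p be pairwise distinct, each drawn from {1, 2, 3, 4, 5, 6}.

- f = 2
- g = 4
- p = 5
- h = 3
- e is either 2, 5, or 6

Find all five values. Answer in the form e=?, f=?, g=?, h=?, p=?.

e=6, f=2, g=4, h=3, p=5

f must be 2 (only option left). Eliminate 2 elsewhere: e.
g must be 4 (only option left).
That leaves h = 3.
That leaves p = 5. Remove 5 from e.
e's domain is down to {6}, so e = 6.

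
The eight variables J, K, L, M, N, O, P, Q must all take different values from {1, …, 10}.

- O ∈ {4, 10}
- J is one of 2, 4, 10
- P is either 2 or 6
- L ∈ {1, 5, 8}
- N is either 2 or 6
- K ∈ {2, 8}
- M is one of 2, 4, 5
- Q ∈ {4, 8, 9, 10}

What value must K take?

8

The 8 variables together cover exactly {1, 2, 4, 5, 6, 8, 9, 10} — 8 values for 8 variables — and 1 appears only in L's list, so L = 1.
The 7 still-open variables draw from only 7 values {2, 4, 5, 6, 8, 9, 10}, so each is used; only M can be 5, hence M = 5.
The 6 still-open variables draw from only 6 values {2, 4, 6, 8, 9, 10}, so each is used; only Q can be 9, hence Q = 9.
Among the 5 still-open variables, 8 fits only K (and all 5 values in {2, 4, 6, 8, 10} must be used), so K = 8.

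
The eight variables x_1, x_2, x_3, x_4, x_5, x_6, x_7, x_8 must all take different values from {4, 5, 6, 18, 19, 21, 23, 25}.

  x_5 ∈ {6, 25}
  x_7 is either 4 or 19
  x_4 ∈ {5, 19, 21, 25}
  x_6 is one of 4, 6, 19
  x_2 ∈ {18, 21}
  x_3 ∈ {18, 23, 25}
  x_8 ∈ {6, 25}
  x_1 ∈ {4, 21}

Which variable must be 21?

x_1

Among the 8 variables, 5 fits only x_4 (and all 8 values in {4, 5, 6, 18, 19, 21, 23, 25} must be used), so x_4 = 5.
Among the 7 still-open variables, 23 fits only x_3 (and all 7 values in {4, 6, 18, 19, 21, 23, 25} must be used), so x_3 = 23.
The 6 still-open variables together cover exactly {4, 6, 18, 19, 21, 25} — 6 values for 6 variables — and 18 appears only in x_2's list, so x_2 = 18.
The 5 still-open variables draw from only 5 values {4, 6, 19, 21, 25}, so each is used; only x_1 can be 21, hence x_1 = 21.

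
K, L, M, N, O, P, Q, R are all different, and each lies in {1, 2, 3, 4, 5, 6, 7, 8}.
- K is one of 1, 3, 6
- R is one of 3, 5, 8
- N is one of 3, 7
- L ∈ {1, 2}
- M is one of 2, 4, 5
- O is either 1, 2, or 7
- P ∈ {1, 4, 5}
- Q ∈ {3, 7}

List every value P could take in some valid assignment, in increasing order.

4, 5

The 8 variables together cover exactly {1, 2, 3, 4, 5, 6, 7, 8} — 8 values for 8 variables — and 6 appears only in K's list, so K = 6.
Among the 7 still-open variables, 8 fits only R (and all 7 values in {1, 2, 3, 4, 5, 7, 8} must be used), so R = 8.
N and Q share exactly the 2 values {3, 7}; by pigeonhole those values go to them, so strike 3, 7 from O.
L and O between them cover only {1, 2} — a naked pair. Remove those values from M, P.
No further eliminations apply; P can still be any of 4, 5.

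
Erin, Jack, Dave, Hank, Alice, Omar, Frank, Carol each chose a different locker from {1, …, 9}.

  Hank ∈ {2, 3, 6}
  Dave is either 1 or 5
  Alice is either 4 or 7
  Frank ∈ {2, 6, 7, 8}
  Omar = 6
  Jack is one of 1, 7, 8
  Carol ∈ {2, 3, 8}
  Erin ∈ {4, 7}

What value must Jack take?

1

Omar's domain is down to {6}, so Omar = 6. Remove 6 from Hank, Frank.
The 7 still-open variables draw from only 7 values {1, 2, 3, 4, 5, 7, 8}, so each is used; only Dave can be 5, hence Dave = 5.
Among the 6 still-open variables, 1 fits only Jack (and all 6 values in {1, 2, 3, 4, 7, 8} must be used), so Jack = 1.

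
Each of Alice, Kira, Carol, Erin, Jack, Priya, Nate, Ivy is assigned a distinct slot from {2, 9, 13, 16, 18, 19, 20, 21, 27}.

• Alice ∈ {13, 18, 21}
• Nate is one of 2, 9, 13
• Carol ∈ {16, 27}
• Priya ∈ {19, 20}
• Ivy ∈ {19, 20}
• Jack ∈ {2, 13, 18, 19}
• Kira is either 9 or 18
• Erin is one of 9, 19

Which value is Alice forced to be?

Priya and Ivy between them cover only {19, 20} — a naked pair. Remove those values from Erin, Jack.
Erin has just one choice, so Erin = 9. Remove 9 from Kira, Nate.
Kira has just one choice, so Kira = 18. Strike 18 from Alice, Jack.
Jack and Nate share exactly the 2 values {2, 13}; by pigeonhole those values go to them, so strike 2, 13 from Alice.
So Alice = 21.

21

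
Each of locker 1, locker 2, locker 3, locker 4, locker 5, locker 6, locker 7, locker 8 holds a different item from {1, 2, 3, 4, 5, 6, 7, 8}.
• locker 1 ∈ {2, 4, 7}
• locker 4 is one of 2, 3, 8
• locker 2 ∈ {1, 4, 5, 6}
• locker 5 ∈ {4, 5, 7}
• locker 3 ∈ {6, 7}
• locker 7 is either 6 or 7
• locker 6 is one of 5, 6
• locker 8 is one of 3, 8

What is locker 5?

The 8 variables draw from only 8 values {1, 2, 3, 4, 5, 6, 7, 8}, so each is used; only locker 2 can be 1, hence locker 2 = 1.
locker 3 and locker 7 between them cover only {6, 7} — a naked pair. Remove those values from locker 1, locker 5, locker 6.
locker 6 has just one choice, so locker 6 = 5. Eliminate 5 elsewhere: locker 5.
So locker 5 = 4.

4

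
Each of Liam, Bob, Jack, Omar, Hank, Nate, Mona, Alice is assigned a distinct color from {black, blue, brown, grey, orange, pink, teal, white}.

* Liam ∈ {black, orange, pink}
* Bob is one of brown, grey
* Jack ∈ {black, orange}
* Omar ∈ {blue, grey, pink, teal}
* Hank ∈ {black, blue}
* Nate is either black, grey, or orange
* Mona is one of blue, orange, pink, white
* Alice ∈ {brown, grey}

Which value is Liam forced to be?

The 8 variables draw from only 8 values {black, blue, brown, grey, orange, pink, teal, white}, so each is used; only Omar can be teal, hence Omar = teal.
The 7 still-open variables draw from only 7 values {black, blue, brown, grey, orange, pink, white}, so each is used; only Mona can be white, hence Mona = white.
The 6 still-open variables draw from only 6 values {black, blue, brown, grey, orange, pink}, so each is used; only Hank can be blue, hence Hank = blue.
The 5 still-open variables draw from only 5 values {black, brown, grey, orange, pink}, so each is used; only Liam can be pink, hence Liam = pink.

pink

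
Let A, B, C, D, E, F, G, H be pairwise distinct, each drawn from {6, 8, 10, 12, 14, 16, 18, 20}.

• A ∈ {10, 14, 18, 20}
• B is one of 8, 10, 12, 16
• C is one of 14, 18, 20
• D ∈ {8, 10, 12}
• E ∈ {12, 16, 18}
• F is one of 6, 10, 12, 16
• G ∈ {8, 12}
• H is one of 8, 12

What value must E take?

18

The 8 variables draw from only 8 values {6, 8, 10, 12, 14, 16, 18, 20}, so each is used; only F can be 6, hence F = 6.
The 2 variables G and H are confined to {8, 12}, which locks those values in; drop them from B, D, E.
D's domain is down to {10}, so D = 10. Strike 10 from A, B.
B's domain is down to {16}, so B = 16. Strike 16 from E.
So E = 18.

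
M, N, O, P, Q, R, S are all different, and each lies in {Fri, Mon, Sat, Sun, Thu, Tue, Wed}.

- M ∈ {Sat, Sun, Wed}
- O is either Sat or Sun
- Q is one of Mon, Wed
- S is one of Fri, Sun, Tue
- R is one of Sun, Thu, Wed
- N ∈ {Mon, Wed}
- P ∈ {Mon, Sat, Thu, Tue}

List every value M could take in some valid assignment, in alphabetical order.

Sat, Sun

The 7 variables together cover exactly {Fri, Mon, Sat, Sun, Thu, Tue, Wed} — 7 values for 7 variables — and Fri appears only in S's list, so S = Fri.
The 6 still-open variables together cover exactly {Mon, Sat, Sun, Thu, Tue, Wed} — 6 values for 6 variables — and Tue appears only in P's list, so P = Tue.
The 5 still-open variables draw from only 5 values {Mon, Sat, Sun, Thu, Wed}, so each is used; only R can be Thu, hence R = Thu.
N and Q share exactly the 2 values {Mon, Wed}; by pigeonhole those values go to them, so strike Mon, Wed from M.
No further eliminations apply; M can still be any of Sat, Sun.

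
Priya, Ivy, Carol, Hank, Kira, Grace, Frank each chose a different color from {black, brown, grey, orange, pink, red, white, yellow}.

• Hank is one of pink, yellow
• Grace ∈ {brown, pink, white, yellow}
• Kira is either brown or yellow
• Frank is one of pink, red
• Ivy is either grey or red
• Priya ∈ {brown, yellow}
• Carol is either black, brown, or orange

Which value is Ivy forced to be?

The 2 variables Priya and Kira are confined to {brown, yellow}, which locks those values in; drop them from Carol, Hank, Grace.
Hank's domain is down to {pink}, so Hank = pink. Strike pink from Grace, Frank.
Grace has just one choice, so Grace = white.
That leaves Frank = red. So Ivy can't be red.
So Ivy = grey.

grey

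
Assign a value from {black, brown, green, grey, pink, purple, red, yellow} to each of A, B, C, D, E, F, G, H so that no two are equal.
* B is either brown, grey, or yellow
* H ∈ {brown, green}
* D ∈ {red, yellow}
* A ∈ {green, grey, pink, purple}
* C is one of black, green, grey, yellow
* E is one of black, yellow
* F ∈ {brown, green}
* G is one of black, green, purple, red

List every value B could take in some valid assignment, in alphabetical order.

The 8 variables draw from only 8 values {black, brown, green, grey, pink, purple, red, yellow}, so each is used; only A can be pink, hence A = pink.
Among the 7 still-open variables, purple fits only G (and all 7 values in {black, brown, green, grey, purple, red, yellow} must be used), so G = purple.
The 6 still-open variables together cover exactly {black, brown, green, grey, red, yellow} — 6 values for 6 variables — and red appears only in D's list, so D = red.
F and H share exactly the 2 values {brown, green}; by pigeonhole those values go to them, so strike brown, green from B, C.
No further eliminations apply; B can still be any of grey, yellow.

grey, yellow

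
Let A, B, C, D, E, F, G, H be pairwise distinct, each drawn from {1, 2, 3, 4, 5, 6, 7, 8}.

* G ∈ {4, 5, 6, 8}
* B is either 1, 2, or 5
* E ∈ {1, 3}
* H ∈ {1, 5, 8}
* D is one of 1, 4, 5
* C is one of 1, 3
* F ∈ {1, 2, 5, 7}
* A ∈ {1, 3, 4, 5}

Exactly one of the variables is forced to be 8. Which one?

H

The 8 variables draw from only 8 values {1, 2, 3, 4, 5, 6, 7, 8}, so each is used; only G can be 6, hence G = 6.
The 7 still-open variables draw from only 7 values {1, 2, 3, 4, 5, 7, 8}, so each is used; only F can be 7, hence F = 7.
The 6 still-open variables together cover exactly {1, 2, 3, 4, 5, 8} — 6 values for 6 variables — and 2 appears only in B's list, so B = 2.
The 5 still-open variables together cover exactly {1, 3, 4, 5, 8} — 5 values for 5 variables — and 8 appears only in H's list, so H = 8.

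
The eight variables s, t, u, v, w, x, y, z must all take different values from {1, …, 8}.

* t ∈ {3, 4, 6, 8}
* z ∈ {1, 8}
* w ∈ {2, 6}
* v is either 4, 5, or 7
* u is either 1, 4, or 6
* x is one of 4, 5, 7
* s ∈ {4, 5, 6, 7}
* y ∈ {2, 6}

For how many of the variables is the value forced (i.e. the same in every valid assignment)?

3

The 8 variables together cover exactly {1, 2, 3, 4, 5, 6, 7, 8} — 8 values for 8 variables — and 3 appears only in t's list, so t = 3.
The 7 still-open variables together cover exactly {1, 2, 4, 5, 6, 7, 8} — 7 values for 7 variables — and 8 appears only in z's list, so z = 8.
The 6 still-open variables together cover exactly {1, 2, 4, 5, 6, 7} — 6 values for 6 variables — and 1 appears only in u's list, so u = 1.
w and y share exactly the 2 values {2, 6}; by pigeonhole those values go to them, so strike 2, 6 from s.
Determined: t=3, u=1, z=8. The other variables each still have more than one consistent value. That makes 3.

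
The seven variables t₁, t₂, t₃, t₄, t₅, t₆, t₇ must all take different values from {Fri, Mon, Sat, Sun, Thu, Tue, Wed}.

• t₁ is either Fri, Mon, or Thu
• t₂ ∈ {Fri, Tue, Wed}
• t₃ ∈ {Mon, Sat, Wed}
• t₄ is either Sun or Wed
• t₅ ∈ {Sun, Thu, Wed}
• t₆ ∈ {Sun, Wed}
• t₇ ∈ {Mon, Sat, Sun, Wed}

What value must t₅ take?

Thu

The 7 variables together cover exactly {Fri, Mon, Sat, Sun, Thu, Tue, Wed} — 7 values for 7 variables — and Tue appears only in t₂'s list, so t₂ = Tue.
The 6 still-open variables together cover exactly {Fri, Mon, Sat, Sun, Thu, Wed} — 6 values for 6 variables — and Fri appears only in t₁'s list, so t₁ = Fri.
The 5 still-open variables together cover exactly {Mon, Sat, Sun, Thu, Wed} — 5 values for 5 variables — and Thu appears only in t₅'s list, so t₅ = Thu.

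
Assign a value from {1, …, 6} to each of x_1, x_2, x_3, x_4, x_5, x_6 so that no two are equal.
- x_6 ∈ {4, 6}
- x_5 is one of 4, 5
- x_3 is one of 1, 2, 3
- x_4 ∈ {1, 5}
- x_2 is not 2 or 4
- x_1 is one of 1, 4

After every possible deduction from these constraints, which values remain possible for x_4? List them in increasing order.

1, 5

Among the 6 variables, 2 fits only x_3 (and all 6 values in {1, 2, 3, 4, 5, 6} must be used), so x_3 = 2.
Among the 5 still-open variables, 3 fits only x_2 (and all 5 values in {1, 3, 4, 5, 6} must be used), so x_2 = 3.
The 4 still-open variables together cover exactly {1, 4, 5, 6} — 4 values for 4 variables — and 6 appears only in x_6's list, so x_6 = 6.
No further eliminations apply; x_4 can still be any of 1, 5.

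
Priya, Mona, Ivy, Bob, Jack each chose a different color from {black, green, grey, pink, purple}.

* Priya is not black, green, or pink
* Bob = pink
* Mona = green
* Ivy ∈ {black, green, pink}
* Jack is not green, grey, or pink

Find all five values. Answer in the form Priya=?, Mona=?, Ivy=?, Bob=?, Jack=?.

Priya=grey, Mona=green, Ivy=black, Bob=pink, Jack=purple

Mona has just one choice, so Mona = green. Eliminate green elsewhere: Ivy.
That leaves Bob = pink. Eliminate pink elsewhere: Ivy.
Ivy's domain is down to {black}, so Ivy = black. Eliminate black elsewhere: Jack.
Jack has just one choice, so Jack = purple. Remove purple from Priya.
That leaves Priya = grey.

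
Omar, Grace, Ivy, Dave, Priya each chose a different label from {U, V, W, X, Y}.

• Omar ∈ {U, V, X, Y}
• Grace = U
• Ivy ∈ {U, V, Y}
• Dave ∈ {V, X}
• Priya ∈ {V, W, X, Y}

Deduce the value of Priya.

W

Grace's domain is down to {U}, so Grace = U. So Omar, Ivy can't be U.
The 4 still-open variables together cover exactly {V, W, X, Y} — 4 values for 4 variables — and W appears only in Priya's list, so Priya = W.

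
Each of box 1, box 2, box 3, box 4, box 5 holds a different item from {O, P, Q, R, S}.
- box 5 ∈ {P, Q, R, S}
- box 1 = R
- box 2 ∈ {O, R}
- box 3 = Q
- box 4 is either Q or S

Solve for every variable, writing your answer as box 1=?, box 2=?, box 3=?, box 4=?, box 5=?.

box 1 has just one choice, so box 1 = R. So box 2, box 5 can't be R.
box 2's domain is down to {O}, so box 2 = O.
That leaves box 3 = Q. So box 4, box 5 can't be Q.
box 4 must be S (only option left). Eliminate S elsewhere: box 5.
That leaves box 5 = P.

box 1=R, box 2=O, box 3=Q, box 4=S, box 5=P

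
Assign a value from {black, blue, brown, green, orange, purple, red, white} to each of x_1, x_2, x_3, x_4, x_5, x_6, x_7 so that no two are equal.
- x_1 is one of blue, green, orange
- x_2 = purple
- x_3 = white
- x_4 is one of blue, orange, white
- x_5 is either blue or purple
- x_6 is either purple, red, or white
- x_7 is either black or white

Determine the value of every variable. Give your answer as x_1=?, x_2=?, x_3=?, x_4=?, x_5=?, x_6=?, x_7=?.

x_1=green, x_2=purple, x_3=white, x_4=orange, x_5=blue, x_6=red, x_7=black

x_2's domain is down to {purple}, so x_2 = purple. Eliminate purple elsewhere: x_5, x_6.
x_3's domain is down to {white}, so x_3 = white. Strike white from x_4, x_6, x_7.
x_5 must be blue (only option left). Remove blue from x_1, x_4.
x_6's domain is down to {red}, so x_6 = red.
x_7 must be black (only option left).
x_4 must be orange (only option left). Remove orange from x_1.
That leaves x_1 = green.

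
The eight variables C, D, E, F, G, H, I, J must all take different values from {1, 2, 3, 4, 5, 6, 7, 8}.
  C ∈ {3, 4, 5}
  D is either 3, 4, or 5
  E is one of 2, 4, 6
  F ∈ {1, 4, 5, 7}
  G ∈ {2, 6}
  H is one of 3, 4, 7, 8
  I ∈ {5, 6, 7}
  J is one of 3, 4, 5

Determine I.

7

The 8 variables together cover exactly {1, 2, 3, 4, 5, 6, 7, 8} — 8 values for 8 variables — and 1 appears only in F's list, so F = 1.
The 7 still-open variables together cover exactly {2, 3, 4, 5, 6, 7, 8} — 7 values for 7 variables — and 8 appears only in H's list, so H = 8.
Among the 6 still-open variables, 7 fits only I (and all 6 values in {2, 3, 4, 5, 6, 7} must be used), so I = 7.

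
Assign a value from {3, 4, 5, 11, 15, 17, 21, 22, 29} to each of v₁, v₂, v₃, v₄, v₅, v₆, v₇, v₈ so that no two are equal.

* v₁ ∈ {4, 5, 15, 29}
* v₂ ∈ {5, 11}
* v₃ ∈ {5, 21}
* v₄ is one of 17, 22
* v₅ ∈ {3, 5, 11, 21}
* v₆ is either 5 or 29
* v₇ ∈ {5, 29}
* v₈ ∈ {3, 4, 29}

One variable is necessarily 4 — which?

The 2 variables v₆ and v₇ are confined to {5, 29}, which locks those values in; drop them from v₁, v₂, v₃, v₅, v₈.
v₂'s domain is down to {11}, so v₂ = 11. Strike 11 from v₅.
v₃ must be 21 (only option left). So v₅ can't be 21.
v₅ must be 3 (only option left). Strike 3 from v₈.
So 4 goes to v₈.

v₈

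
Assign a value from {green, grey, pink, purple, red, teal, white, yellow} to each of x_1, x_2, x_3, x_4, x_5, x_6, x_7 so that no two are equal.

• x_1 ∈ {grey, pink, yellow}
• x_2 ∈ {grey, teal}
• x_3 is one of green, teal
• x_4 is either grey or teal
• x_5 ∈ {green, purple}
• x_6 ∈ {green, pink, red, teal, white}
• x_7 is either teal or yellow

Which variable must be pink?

x_2 and x_4 share exactly the 2 values {grey, teal}; by pigeonhole those values go to them, so strike grey, teal from x_1, x_3, x_6, x_7.
x_3's domain is down to {green}, so x_3 = green. So x_5, x_6 can't be green.
x_5 must be purple (only option left).
That leaves x_7 = yellow. Eliminate yellow elsewhere: x_1.
So pink goes to x_1.

x_1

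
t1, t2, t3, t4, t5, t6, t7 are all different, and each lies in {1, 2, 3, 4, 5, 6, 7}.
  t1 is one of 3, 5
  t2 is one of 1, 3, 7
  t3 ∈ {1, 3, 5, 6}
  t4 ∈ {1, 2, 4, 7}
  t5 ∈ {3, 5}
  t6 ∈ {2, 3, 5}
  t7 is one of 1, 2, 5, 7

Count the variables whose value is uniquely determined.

Among the 7 variables, 4 fits only t4 (and all 7 values in {1, 2, 3, 4, 5, 6, 7} must be used), so t4 = 4.
The 6 still-open variables draw from only 6 values {1, 2, 3, 5, 6, 7}, so each is used; only t3 can be 6, hence t3 = 6.
t1 and t5 between them cover only {3, 5} — a naked pair. Remove those values from t2, t6, t7.
t6's domain is down to {2}, so t6 = 2. Strike 2 from t7.
Determined: t3=6, t4=4, t6=2. The other variables each still have more than one consistent value. That makes 3.

3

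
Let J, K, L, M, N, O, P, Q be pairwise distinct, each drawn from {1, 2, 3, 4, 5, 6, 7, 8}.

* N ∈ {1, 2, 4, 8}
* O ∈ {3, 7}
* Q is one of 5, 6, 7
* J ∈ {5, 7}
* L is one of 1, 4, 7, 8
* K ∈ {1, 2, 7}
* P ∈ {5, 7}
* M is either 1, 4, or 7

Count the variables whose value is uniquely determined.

The 8 variables draw from only 8 values {1, 2, 3, 4, 5, 6, 7, 8}, so each is used; only O can be 3, hence O = 3.
The 7 still-open variables draw from only 7 values {1, 2, 4, 5, 6, 7, 8}, so each is used; only Q can be 6, hence Q = 6.
The 2 variables J and P are confined to {5, 7}, which locks those values in; drop them from K, L, M.
Determined: O=3, Q=6. The other variables each still have more than one consistent value. That makes 2.

2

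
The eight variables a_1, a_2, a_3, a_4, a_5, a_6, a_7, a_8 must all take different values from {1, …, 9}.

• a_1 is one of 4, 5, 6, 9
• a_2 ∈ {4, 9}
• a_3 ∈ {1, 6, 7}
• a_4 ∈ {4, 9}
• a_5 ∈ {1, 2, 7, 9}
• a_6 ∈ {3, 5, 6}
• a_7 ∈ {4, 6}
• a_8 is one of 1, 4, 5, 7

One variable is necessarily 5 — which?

Among the 8 variables, 2 fits only a_5 (and all 8 values in {1, 2, 3, 4, 5, 6, 7, 9} must be used), so a_5 = 2.
The 7 still-open variables draw from only 7 values {1, 3, 4, 5, 6, 7, 9}, so each is used; only a_6 can be 3, hence a_6 = 3.
a_2 and a_4 share exactly the 2 values {4, 9}; by pigeonhole those values go to them, so strike 4, 9 from a_1, a_7, a_8.
a_7 has just one choice, so a_7 = 6. Eliminate 6 elsewhere: a_1, a_3.
So 5 goes to a_1.

a_1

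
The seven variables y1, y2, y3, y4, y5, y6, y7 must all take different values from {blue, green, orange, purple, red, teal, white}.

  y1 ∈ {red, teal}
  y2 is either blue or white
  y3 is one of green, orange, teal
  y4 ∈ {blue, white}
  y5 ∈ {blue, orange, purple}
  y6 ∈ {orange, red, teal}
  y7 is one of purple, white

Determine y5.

The 7 variables draw from only 7 values {blue, green, orange, purple, red, teal, white}, so each is used; only y3 can be green, hence y3 = green.
The 2 variables y2 and y4 are confined to {blue, white}, which locks those values in; drop them from y5, y7.
y7 must be purple (only option left). Remove purple from y5.
So y5 = orange.

orange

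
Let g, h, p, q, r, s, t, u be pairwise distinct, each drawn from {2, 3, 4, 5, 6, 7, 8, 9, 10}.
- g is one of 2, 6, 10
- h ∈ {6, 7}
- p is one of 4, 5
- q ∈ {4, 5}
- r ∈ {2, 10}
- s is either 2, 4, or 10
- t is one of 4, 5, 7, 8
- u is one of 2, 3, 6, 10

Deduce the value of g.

The 8 variables together cover exactly {2, 3, 4, 5, 6, 7, 8, 10} — 8 values for 8 variables — and 3 appears only in u's list, so u = 3.
Among the 7 still-open variables, 8 fits only t (and all 7 values in {2, 4, 5, 6, 7, 8, 10} must be used), so t = 8.
The 6 still-open variables together cover exactly {2, 4, 5, 6, 7, 10} — 6 values for 6 variables — and 7 appears only in h's list, so h = 7.
The 5 still-open variables together cover exactly {2, 4, 5, 6, 10} — 5 values for 5 variables — and 6 appears only in g's list, so g = 6.

6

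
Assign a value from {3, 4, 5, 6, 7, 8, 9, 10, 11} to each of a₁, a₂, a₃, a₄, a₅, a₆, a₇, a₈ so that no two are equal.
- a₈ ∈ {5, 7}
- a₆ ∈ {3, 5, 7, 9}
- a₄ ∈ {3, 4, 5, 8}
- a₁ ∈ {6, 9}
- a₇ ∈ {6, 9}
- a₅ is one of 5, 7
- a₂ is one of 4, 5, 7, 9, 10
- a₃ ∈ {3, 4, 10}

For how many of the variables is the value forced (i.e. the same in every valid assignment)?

The 8 variables together cover exactly {3, 4, 5, 6, 7, 8, 9, 10} — 8 values for 8 variables — and 8 appears only in a₄'s list, so a₄ = 8.
a₁ and a₇ share exactly the 2 values {6, 9}; by pigeonhole those values go to them, so strike 6, 9 from a₂, a₆.
The 2 variables a₅ and a₈ are confined to {5, 7}, which locks those values in; drop them from a₂, a₆.
That leaves a₆ = 3. Strike 3 from a₃.
Determined: a₄=8, a₆=3. The other variables each still have more than one consistent value. That makes 2.

2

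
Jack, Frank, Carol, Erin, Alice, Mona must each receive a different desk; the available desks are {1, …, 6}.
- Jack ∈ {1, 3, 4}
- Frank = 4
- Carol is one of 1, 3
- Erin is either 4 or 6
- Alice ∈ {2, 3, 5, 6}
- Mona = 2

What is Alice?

5

Frank has just one choice, so Frank = 4. So Jack, Erin can't be 4.
Erin must be 6 (only option left). Eliminate 6 elsewhere: Alice.
That leaves Mona = 2. So Alice can't be 2.
The 3 still-open variables together cover exactly {1, 3, 5} — 3 values for 3 variables — and 5 appears only in Alice's list, so Alice = 5.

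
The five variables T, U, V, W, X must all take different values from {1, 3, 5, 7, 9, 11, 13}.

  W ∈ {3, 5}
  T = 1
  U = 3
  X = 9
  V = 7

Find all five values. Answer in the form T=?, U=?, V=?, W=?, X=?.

T must be 1 (only option left).
U has just one choice, so U = 3. Strike 3 from W.
That leaves V = 7.
W has just one choice, so W = 5.
X must be 9 (only option left).

T=1, U=3, V=7, W=5, X=9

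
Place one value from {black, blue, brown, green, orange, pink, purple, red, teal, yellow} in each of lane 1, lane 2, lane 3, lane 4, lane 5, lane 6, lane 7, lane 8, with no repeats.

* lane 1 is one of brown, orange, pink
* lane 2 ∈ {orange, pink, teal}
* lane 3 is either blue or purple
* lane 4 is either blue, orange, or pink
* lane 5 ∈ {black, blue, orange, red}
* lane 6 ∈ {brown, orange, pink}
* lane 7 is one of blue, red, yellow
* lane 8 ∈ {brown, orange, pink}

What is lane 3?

lane 1, lane 6, lane 8 between them cover only {brown, orange, pink} — a naked triple. Remove those values from lane 2, lane 4, lane 5.
That leaves lane 2 = teal.
lane 4 has just one choice, so lane 4 = blue. Remove blue from lane 3, lane 5, lane 7.
So lane 3 = purple.

purple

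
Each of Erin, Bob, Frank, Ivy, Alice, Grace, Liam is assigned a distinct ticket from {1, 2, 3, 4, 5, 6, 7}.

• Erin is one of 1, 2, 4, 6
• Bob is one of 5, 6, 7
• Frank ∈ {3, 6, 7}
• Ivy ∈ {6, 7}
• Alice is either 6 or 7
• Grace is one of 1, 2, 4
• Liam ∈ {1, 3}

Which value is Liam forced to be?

1

The 7 variables draw from only 7 values {1, 2, 3, 4, 5, 6, 7}, so each is used; only Bob can be 5, hence Bob = 5.
The 2 variables Ivy and Alice are confined to {6, 7}, which locks those values in; drop them from Erin, Frank.
Frank must be 3 (only option left). So Liam can't be 3.
So Liam = 1.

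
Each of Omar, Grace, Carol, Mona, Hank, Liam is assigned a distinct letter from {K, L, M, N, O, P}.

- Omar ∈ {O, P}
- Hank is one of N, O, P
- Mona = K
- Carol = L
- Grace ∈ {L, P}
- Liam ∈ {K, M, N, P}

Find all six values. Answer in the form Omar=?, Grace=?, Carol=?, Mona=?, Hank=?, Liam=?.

Carol must be L (only option left). Strike L from Grace.
Mona has just one choice, so Mona = K. So Liam can't be K.
Grace must be P (only option left). Remove P from Omar, Hank, Liam.
Omar has just one choice, so Omar = O. So Hank can't be O.
Hank has just one choice, so Hank = N. Eliminate N elsewhere: Liam.
Liam's domain is down to {M}, so Liam = M.

Omar=O, Grace=P, Carol=L, Mona=K, Hank=N, Liam=M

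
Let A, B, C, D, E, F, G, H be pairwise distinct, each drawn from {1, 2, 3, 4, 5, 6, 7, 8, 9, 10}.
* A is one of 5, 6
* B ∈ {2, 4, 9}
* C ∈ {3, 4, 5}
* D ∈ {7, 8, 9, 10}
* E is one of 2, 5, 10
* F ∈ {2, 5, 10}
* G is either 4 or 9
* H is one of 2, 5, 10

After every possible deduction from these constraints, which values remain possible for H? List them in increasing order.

2, 5, 10

E, F, H between them cover only {2, 5, 10} — a naked triple. Remove those values from A, B, C, D.
A has just one choice, so A = 6.
B and G share exactly the 2 values {4, 9}; by pigeonhole those values go to them, so strike 4, 9 from C, D.
C's domain is down to {3}, so C = 3.
No further eliminations apply; H can still be any of 2, 5, 10.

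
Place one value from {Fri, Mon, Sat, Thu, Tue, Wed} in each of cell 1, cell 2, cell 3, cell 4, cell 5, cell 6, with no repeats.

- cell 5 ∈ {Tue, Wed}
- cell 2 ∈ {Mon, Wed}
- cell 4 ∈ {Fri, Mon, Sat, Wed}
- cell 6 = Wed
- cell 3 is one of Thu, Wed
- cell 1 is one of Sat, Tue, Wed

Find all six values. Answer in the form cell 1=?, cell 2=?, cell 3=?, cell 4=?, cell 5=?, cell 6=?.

cell 1=Sat, cell 2=Mon, cell 3=Thu, cell 4=Fri, cell 5=Tue, cell 6=Wed

cell 6 must be Wed (only option left). Remove Wed from cell 1, cell 2, cell 3, cell 4, cell 5.
cell 2 must be Mon (only option left). Remove Mon from cell 4.
That leaves cell 3 = Thu.
cell 5 must be Tue (only option left). Eliminate Tue elsewhere: cell 1.
cell 1's domain is down to {Sat}, so cell 1 = Sat. Strike Sat from cell 4.
cell 4's domain is down to {Fri}, so cell 4 = Fri.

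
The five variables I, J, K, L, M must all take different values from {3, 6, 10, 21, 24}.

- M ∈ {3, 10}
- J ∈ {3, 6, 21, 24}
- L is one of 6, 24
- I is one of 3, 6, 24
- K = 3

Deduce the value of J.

K must be 3 (only option left). So I, J, M can't be 3.
M's domain is down to {10}, so M = 10.
The 3 still-open variables together cover exactly {6, 21, 24} — 3 values for 3 variables — and 21 appears only in J's list, so J = 21.

21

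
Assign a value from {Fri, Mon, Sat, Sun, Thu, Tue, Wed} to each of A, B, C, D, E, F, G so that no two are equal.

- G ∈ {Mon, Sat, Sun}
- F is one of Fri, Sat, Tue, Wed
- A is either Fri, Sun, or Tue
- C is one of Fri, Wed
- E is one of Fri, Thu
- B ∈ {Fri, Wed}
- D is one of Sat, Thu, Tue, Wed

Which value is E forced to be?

Among the 7 variables, Mon fits only G (and all 7 values in {Fri, Mon, Sat, Sun, Thu, Tue, Wed} must be used), so G = Mon.
The 6 still-open variables together cover exactly {Fri, Sat, Sun, Thu, Tue, Wed} — 6 values for 6 variables — and Sun appears only in A's list, so A = Sun.
The 2 variables B and C are confined to {Fri, Wed}, which locks those values in; drop them from D, E, F.
So E = Thu.

Thu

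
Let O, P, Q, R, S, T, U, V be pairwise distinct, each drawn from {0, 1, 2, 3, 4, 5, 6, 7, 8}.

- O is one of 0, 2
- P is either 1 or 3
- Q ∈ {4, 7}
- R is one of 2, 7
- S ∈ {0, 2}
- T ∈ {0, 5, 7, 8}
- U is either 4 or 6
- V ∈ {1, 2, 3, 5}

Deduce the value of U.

6

O and S share exactly the 2 values {0, 2}; by pigeonhole those values go to them, so strike 0, 2 from R, T, V.
R has just one choice, so R = 7. Remove 7 from Q, T.
Q must be 4 (only option left). Strike 4 from U.
So U = 6.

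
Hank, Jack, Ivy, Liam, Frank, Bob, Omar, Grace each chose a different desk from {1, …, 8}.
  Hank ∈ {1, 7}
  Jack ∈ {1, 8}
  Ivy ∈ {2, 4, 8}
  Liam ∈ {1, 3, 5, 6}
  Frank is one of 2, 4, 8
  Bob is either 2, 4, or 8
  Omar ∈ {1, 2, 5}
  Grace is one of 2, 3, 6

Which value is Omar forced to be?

5

The 8 variables draw from only 8 values {1, 2, 3, 4, 5, 6, 7, 8}, so each is used; only Hank can be 7, hence Hank = 7.
Ivy, Frank, Bob between them cover only {2, 4, 8} — a naked triple. Remove those values from Jack, Omar, Grace.
Jack has just one choice, so Jack = 1. Eliminate 1 elsewhere: Liam, Omar.
So Omar = 5.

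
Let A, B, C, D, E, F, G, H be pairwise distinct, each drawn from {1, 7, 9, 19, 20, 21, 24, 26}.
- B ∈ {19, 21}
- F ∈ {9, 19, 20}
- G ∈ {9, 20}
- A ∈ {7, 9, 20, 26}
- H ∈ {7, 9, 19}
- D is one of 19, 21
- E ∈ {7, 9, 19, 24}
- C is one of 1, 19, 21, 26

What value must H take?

7

Among the 8 variables, 1 fits only C (and all 8 values in {1, 7, 9, 19, 20, 21, 24, 26} must be used), so C = 1.
The 7 still-open variables together cover exactly {7, 9, 19, 20, 21, 24, 26} — 7 values for 7 variables — and 24 appears only in E's list, so E = 24.
The 6 still-open variables together cover exactly {7, 9, 19, 20, 21, 26} — 6 values for 6 variables — and 26 appears only in A's list, so A = 26.
The 5 still-open variables draw from only 5 values {7, 9, 19, 20, 21}, so each is used; only H can be 7, hence H = 7.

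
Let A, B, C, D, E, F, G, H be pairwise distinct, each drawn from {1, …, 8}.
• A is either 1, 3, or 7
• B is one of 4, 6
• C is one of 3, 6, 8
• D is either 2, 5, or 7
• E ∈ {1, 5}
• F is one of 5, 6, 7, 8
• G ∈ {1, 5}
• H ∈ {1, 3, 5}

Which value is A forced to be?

7

The 8 variables draw from only 8 values {1, 2, 3, 4, 5, 6, 7, 8}, so each is used; only D can be 2, hence D = 2.
Among the 7 still-open variables, 4 fits only B (and all 7 values in {1, 3, 4, 5, 6, 7, 8} must be used), so B = 4.
The 2 variables E and G are confined to {1, 5}, which locks those values in; drop them from A, F, H.
That leaves H = 3. Eliminate 3 elsewhere: A, C.
So A = 7.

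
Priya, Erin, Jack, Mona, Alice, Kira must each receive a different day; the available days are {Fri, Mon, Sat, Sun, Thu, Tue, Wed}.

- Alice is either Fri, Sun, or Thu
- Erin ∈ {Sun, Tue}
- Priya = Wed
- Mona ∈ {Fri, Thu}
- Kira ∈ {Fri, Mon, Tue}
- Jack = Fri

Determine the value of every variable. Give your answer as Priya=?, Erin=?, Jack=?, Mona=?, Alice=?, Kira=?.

Priya=Wed, Erin=Tue, Jack=Fri, Mona=Thu, Alice=Sun, Kira=Mon

Priya must be Wed (only option left).
Jack's domain is down to {Fri}, so Jack = Fri. So Mona, Alice, Kira can't be Fri.
That leaves Mona = Thu. Eliminate Thu elsewhere: Alice.
Alice's domain is down to {Sun}, so Alice = Sun. So Erin can't be Sun.
Erin has just one choice, so Erin = Tue. Remove Tue from Kira.
Kira's domain is down to {Mon}, so Kira = Mon.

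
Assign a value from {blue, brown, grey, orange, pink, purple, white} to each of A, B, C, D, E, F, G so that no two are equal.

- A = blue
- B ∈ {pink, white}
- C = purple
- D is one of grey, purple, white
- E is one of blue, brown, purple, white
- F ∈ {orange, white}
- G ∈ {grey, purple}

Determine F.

A's domain is down to {blue}, so A = blue. Remove blue from E.
C must be purple (only option left). So D, E, G can't be purple.
G has just one choice, so G = grey. Eliminate grey elsewhere: D.
D has just one choice, so D = white. Eliminate white elsewhere: B, E, F.
So F = orange.

orange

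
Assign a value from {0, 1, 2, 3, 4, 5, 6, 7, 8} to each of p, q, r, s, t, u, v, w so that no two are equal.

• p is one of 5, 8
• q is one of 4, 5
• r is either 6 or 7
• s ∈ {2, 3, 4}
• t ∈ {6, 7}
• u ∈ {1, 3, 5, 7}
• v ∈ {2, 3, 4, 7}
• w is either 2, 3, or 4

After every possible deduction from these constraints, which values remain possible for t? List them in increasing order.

The 8 variables together cover exactly {1, 2, 3, 4, 5, 6, 7, 8} — 8 values for 8 variables — and 1 appears only in u's list, so u = 1.
The 7 still-open variables draw from only 7 values {2, 3, 4, 5, 6, 7, 8}, so each is used; only p can be 8, hence p = 8.
The 6 still-open variables together cover exactly {2, 3, 4, 5, 6, 7} — 6 values for 6 variables — and 5 appears only in q's list, so q = 5.
The 2 variables r and t are confined to {6, 7}, which locks those values in; drop them from v.
No further eliminations apply; t can still be any of 6, 7.

6, 7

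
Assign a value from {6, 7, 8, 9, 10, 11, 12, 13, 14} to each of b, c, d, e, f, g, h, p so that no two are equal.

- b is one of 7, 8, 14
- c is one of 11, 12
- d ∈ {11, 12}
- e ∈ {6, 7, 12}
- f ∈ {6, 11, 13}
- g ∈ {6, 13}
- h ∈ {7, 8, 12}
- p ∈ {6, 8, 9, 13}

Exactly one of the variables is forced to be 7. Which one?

The 8 variables draw from only 8 values {6, 7, 8, 9, 11, 12, 13, 14}, so each is used; only p can be 9, hence p = 9.
The 7 still-open variables together cover exactly {6, 7, 8, 11, 12, 13, 14} — 7 values for 7 variables — and 14 appears only in b's list, so b = 14.
The 6 still-open variables together cover exactly {6, 7, 8, 11, 12, 13} — 6 values for 6 variables — and 8 appears only in h's list, so h = 8.
Among the 5 still-open variables, 7 fits only e (and all 5 values in {6, 7, 11, 12, 13} must be used), so e = 7.

e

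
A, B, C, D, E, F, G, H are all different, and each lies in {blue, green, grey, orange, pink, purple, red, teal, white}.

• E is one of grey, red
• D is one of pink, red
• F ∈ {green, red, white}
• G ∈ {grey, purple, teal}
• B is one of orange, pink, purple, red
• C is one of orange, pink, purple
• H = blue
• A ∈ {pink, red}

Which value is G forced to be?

teal

H's domain is down to {blue}, so H = blue.
A and D between them cover only {pink, red} — a naked pair. Remove those values from B, C, E, F.
E's domain is down to {grey}, so E = grey. Strike grey from G.
B and C between them cover only {orange, purple} — a naked pair. Remove those values from G.
So G = teal.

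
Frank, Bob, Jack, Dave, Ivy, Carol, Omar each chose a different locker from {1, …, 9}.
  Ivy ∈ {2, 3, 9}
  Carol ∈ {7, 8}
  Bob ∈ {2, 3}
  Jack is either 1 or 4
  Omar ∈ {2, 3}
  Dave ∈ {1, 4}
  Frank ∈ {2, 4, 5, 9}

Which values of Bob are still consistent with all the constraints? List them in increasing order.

The 2 variables Bob and Omar are confined to {2, 3}, which locks those values in; drop them from Frank, Ivy.
Ivy's domain is down to {9}, so Ivy = 9. Remove 9 from Frank.
The 2 variables Jack and Dave are confined to {1, 4}, which locks those values in; drop them from Frank.
Frank's domain is down to {5}, so Frank = 5.
No further eliminations apply; Bob can still be any of 2, 3.

2, 3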